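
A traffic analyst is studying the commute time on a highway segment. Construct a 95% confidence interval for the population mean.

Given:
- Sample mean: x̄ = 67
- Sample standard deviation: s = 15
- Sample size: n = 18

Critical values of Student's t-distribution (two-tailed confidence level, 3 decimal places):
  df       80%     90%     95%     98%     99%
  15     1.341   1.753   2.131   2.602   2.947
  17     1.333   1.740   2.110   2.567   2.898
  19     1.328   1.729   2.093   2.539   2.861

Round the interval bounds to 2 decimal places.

The population standard deviation σ is unknown (only the sample standard deviation s is given), so use a t-interval with df = n - 1 = 18 - 1 = 17.

For 95% confidence with df = 17, t* = 2.110 (from t-table)

Standard error: SE = s/√n = 15/√18 = 3.535534

Margin of error: E = t* × SE = 2.110 × 3.535534 = 7.4600

T-interval: x̄ ± E = 67 ± 7.4600 = (59.5400, 74.4600)

Rounded to 2 decimal places:

(59.54, 74.46)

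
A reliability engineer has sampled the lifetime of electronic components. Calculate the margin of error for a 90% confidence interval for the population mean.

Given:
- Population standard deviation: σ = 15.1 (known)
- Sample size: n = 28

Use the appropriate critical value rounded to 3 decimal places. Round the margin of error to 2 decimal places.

The population standard deviation σ is known, so use the z-interval margin of error formula.

For 90% confidence, z* = 1.645 (from standard normal table)

Margin of error formula for z-interval: E = z* × σ/√n

E = 1.645 × 15.1/√28
  = 1.645 × 2.853632
  = 4.6942

Rounded to 2 decimal places:

4.69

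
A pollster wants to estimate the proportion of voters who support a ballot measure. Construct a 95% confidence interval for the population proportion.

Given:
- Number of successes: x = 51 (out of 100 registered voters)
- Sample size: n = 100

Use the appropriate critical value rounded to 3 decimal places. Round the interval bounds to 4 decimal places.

Sample proportion: p̂ = 51/100 = 0.510000

Check conditions for normal approximation:
  np̂ = 51 ≥ 10 ✓
  n(1-p̂) = 49 ≥ 10 ✓

The sample is large enough, so use a z-interval (normal approximation) for the proportion.

For 95% confidence, z* = 1.96 (from standard normal table)

Standard error: SE = √(p̂(1-p̂)/n) = √(0.510000×0.490000/100) = 0.04999000

Margin of error: E = z* × SE = 1.96 × 0.04999000 = 0.097980

Z-interval: p̂ ± E = 0.510000 ± 0.097980 = (0.412020, 0.607980)

Rounded to 4 decimal places:

(0.4120, 0.6080)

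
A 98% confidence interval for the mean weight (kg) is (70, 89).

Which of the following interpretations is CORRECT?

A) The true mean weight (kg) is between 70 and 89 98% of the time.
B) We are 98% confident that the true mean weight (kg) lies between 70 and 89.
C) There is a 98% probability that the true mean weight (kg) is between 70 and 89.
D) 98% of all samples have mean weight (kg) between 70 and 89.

A confidence interval represents our confidence in the procedure, not a probability statement about the parameter.

Key concept: If we repeated this sampling process many times and computed a 98% CI each time, about 98% of those intervals would contain the true population parameter.

For this specific interval (70, 89):
- Midpoint (point estimate): 79.5
- Margin of error: 9.5

The correct interpretation is the one stating confidence that the true parameter lies in the interval — option B.

B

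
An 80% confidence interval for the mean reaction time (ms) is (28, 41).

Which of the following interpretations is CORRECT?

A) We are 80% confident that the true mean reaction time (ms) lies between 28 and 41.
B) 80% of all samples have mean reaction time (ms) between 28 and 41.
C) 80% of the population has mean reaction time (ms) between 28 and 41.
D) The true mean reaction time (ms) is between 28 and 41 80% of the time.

A confidence interval represents our confidence in the procedure, not a probability statement about the parameter.

Key concept: If we repeated this sampling process many times and computed an 80% CI each time, about 80% of those intervals would contain the true population parameter.

For this specific interval (28, 41):
- Midpoint (point estimate): 34.5
- Margin of error: 6.5

The correct interpretation is the one stating confidence that the true parameter lies in the interval — option A.

A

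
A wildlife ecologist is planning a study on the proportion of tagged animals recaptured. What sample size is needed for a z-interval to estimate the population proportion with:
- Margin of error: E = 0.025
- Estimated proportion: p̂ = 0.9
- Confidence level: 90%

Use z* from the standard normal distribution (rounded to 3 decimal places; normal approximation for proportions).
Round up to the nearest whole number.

Using z* for proportion z-interval (normal approximation).

For 90% confidence, z* = 1.645 (from standard normal table)

Sample size formula for proportion z-interval: n = z*²p̂(1-p̂)/E²

n = 1.645² × 0.9 × 0.1 / 0.025²
  = 2.706025 × 0.09 / 0.000625
  = 389.6676

Round up to the nearest whole number: n = 390

390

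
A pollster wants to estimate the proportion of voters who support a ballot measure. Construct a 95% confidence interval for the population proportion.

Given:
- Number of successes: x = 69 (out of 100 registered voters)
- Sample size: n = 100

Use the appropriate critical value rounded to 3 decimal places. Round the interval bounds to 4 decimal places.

Sample proportion: p̂ = 69/100 = 0.690000

Check conditions for normal approximation:
  np̂ = 69 ≥ 10 ✓
  n(1-p̂) = 31 ≥ 10 ✓

The sample is large enough, so use a z-interval (normal approximation) for the proportion.

For 95% confidence, z* = 1.96 (from standard normal table)

Standard error: SE = √(p̂(1-p̂)/n) = √(0.690000×0.310000/100) = 0.04624932

Margin of error: E = z* × SE = 1.96 × 0.04624932 = 0.090649

Z-interval: p̂ ± E = 0.690000 ± 0.090649 = (0.599351, 0.780649)

Rounded to 4 decimal places:

(0.5994, 0.7806)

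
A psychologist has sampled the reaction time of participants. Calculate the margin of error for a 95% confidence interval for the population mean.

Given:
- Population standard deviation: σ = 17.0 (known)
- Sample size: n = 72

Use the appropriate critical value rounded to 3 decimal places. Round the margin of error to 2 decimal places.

The population standard deviation σ is known, so use the z-interval margin of error formula.

For 95% confidence, z* = 1.96 (from standard normal table)

Margin of error formula for z-interval: E = z* × σ/√n

E = 1.96 × 17.0/√72
  = 1.96 × 2.003469
  = 3.9268

Rounded to 2 decimal places:

3.93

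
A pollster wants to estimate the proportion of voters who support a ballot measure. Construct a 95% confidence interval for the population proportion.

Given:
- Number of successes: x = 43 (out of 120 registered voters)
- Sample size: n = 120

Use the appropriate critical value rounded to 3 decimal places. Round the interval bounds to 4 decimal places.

Sample proportion: p̂ = 43/120 = 0.358333

Check conditions for normal approximation:
  np̂ = 43 ≥ 10 ✓
  n(1-p̂) = 77 ≥ 10 ✓

The sample is large enough, so use a z-interval (normal approximation) for the proportion.

For 95% confidence, z* = 1.96 (from standard normal table)

Standard error: SE = √(p̂(1-p̂)/n) = √(0.358333×0.641667/120) = 0.04377314

Margin of error: E = z* × SE = 1.96 × 0.04377314 = 0.085795

Z-interval: p̂ ± E = 0.358333 ± 0.085795 = (0.272538, 0.444129)

Rounded to 4 decimal places:

(0.2725, 0.4441)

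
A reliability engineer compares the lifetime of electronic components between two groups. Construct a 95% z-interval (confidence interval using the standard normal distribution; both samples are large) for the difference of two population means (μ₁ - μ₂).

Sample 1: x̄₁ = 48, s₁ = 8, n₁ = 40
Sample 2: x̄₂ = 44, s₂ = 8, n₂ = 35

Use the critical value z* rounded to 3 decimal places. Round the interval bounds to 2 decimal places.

Both samples are large (n₁ = 40 ≥ 30, n₂ = 35 ≥ 30), so a z-interval for the difference of means applies.

Point estimate: x̄₁ - x̄₂ = 48 - 44 = 4

Standard error: SE = √(s₁²/n₁ + s₂²/n₂)
= √(8²/40 + 8²/35)
= √(1.600000 + 1.828571)
= 1.851640

For 95% confidence, z* = 1.96 (from standard normal table)
Margin of error: E = z* × SE = 1.96 × 1.851640 = 3.6292

Z-interval: (x̄₁ - x̄₂) ± E = 4 ± 3.6292 = (0.3708, 7.6292)

Rounded to 2 decimal places:

(0.37, 7.63)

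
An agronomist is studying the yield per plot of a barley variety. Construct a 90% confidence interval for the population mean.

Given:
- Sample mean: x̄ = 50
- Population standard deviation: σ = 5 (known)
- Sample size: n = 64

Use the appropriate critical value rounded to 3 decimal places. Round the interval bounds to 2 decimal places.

The population standard deviation σ is known, so use a z-interval (standard normal critical value).

For 90% confidence, z* = 1.645 (from standard normal table)

Standard error: SE = σ/√n = 5/√64 = 0.625000

Margin of error: E = z* × SE = 1.645 × 0.625000 = 1.0281

Z-interval: x̄ ± E = 50 ± 1.0281 = (48.9719, 51.0281)

Rounded to 2 decimal places:

(48.97, 51.03)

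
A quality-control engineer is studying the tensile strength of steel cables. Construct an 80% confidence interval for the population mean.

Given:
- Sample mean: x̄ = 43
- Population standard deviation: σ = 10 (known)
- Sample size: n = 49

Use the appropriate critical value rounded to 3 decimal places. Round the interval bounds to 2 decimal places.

The population standard deviation σ is known, so use a z-interval (standard normal critical value).

For 80% confidence, z* = 1.282 (from standard normal table)

Standard error: SE = σ/√n = 10/√49 = 1.428571

Margin of error: E = z* × SE = 1.282 × 1.428571 = 1.8314

Z-interval: x̄ ± E = 43 ± 1.8314 = (41.1686, 44.8314)

Rounded to 2 decimal places:

(41.17, 44.83)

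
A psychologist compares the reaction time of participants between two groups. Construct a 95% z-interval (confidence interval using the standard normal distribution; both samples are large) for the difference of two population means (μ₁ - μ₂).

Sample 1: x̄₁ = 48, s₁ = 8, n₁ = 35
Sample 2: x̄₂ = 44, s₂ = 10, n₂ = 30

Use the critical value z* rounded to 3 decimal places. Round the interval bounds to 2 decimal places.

Both samples are large (n₁ = 35 ≥ 30, n₂ = 30 ≥ 30), so a z-interval for the difference of means applies.

Point estimate: x̄₁ - x̄₂ = 48 - 44 = 4

Standard error: SE = √(s₁²/n₁ + s₂²/n₂)
= √(8²/35 + 10²/30)
= √(1.828571 + 3.333333)
= 2.271983

For 95% confidence, z* = 1.96 (from standard normal table)
Margin of error: E = z* × SE = 1.96 × 2.271983 = 4.4531

Z-interval: (x̄₁ - x̄₂) ± E = 4 ± 4.4531 = (-0.4531, 8.4531)

Rounded to 2 decimal places:

(-0.45, 8.45)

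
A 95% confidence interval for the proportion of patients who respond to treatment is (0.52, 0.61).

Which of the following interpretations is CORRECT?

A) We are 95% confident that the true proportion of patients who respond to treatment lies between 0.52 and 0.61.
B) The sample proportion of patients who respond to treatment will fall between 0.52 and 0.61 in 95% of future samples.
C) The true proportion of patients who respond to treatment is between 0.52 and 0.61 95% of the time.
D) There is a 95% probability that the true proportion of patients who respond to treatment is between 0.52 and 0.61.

A confidence interval represents our confidence in the procedure, not a probability statement about the parameter.

Key concept: If we repeated this sampling process many times and computed a 95% CI each time, about 95% of those intervals would contain the true population parameter.

For this specific interval (0.52, 0.61):
- Midpoint (point estimate): 0.565
- Margin of error: 0.045

The correct interpretation is the one stating confidence that the true parameter lies in the interval — option A.

A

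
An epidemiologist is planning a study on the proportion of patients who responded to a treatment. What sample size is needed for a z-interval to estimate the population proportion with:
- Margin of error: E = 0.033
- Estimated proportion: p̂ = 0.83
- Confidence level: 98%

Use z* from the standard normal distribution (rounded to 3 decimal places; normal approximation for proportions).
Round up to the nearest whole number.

Using z* for proportion z-interval (normal approximation).

For 98% confidence, z* = 2.326 (from standard normal table)

Sample size formula for proportion z-interval: n = z*²p̂(1-p̂)/E²

n = 2.326² × 0.83 × 0.17 / 0.033²
  = 5.410276 × 0.1411 / 0.001089
  = 701.0009

Round up to the nearest whole number: n = 702

702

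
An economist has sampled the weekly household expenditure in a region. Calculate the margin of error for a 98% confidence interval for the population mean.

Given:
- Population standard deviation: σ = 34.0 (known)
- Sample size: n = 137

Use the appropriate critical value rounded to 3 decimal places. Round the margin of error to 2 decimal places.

The population standard deviation σ is known, so use the z-interval margin of error formula.

For 98% confidence, z* = 2.326 (from standard normal table)

Margin of error formula for z-interval: E = z* × σ/√n

E = 2.326 × 34.0/√137
  = 2.326 × 2.904816
  = 6.7566

Rounded to 2 decimal places:

6.76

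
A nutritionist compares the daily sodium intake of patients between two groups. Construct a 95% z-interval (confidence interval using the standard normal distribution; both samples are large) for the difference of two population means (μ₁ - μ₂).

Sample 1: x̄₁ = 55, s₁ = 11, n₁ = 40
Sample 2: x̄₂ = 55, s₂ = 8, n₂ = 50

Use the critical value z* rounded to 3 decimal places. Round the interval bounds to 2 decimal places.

Both samples are large (n₁ = 40 ≥ 30, n₂ = 50 ≥ 30), so a z-interval for the difference of means applies.

Point estimate: x̄₁ - x̄₂ = 55 - 55 = 0

Standard error: SE = √(s₁²/n₁ + s₂²/n₂)
= √(11²/40 + 8²/50)
= √(3.025000 + 1.280000)
= 2.074849

For 95% confidence, z* = 1.96 (from standard normal table)
Margin of error: E = z* × SE = 1.96 × 2.074849 = 4.0667

Z-interval: (x̄₁ - x̄₂) ± E = 0 ± 4.0667 = (-4.0667, 4.0667)

Rounded to 2 decimal places:

(-4.07, 4.07)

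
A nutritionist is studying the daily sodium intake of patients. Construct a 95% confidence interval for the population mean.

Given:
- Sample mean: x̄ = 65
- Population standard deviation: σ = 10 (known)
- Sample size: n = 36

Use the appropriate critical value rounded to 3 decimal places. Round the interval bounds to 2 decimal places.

The population standard deviation σ is known, so use a z-interval (standard normal critical value).

For 95% confidence, z* = 1.96 (from standard normal table)

Standard error: SE = σ/√n = 10/√36 = 1.666667

Margin of error: E = z* × SE = 1.96 × 1.666667 = 3.2667

Z-interval: x̄ ± E = 65 ± 3.2667 = (61.7333, 68.2667)

Rounded to 2 decimal places:

(61.73, 68.27)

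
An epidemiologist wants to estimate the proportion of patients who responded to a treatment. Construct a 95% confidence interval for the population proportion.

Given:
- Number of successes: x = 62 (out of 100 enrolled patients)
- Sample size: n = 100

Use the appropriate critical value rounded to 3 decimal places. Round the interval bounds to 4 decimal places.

Sample proportion: p̂ = 62/100 = 0.620000

Check conditions for normal approximation:
  np̂ = 62 ≥ 10 ✓
  n(1-p̂) = 38 ≥ 10 ✓

The sample is large enough, so use a z-interval (normal approximation) for the proportion.

For 95% confidence, z* = 1.96 (from standard normal table)

Standard error: SE = √(p̂(1-p̂)/n) = √(0.620000×0.380000/100) = 0.04853864

Margin of error: E = z* × SE = 1.96 × 0.04853864 = 0.095136

Z-interval: p̂ ± E = 0.620000 ± 0.095136 = (0.524864, 0.715136)

Rounded to 4 decimal places:

(0.5249, 0.7151)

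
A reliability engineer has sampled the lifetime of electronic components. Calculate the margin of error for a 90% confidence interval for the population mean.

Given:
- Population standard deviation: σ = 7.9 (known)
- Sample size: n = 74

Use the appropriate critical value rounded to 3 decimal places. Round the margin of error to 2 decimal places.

The population standard deviation σ is known, so use the z-interval margin of error formula.

For 90% confidence, z* = 1.645 (from standard normal table)

Margin of error formula for z-interval: E = z* × σ/√n

E = 1.645 × 7.9/√74
  = 1.645 × 0.918356
  = 1.5107

Rounded to 2 decimal places:

1.51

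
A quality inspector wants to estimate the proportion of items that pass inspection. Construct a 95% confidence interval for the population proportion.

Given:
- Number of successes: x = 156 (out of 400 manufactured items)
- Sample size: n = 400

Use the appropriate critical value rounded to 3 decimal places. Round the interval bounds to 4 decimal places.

Sample proportion: p̂ = 156/400 = 0.390000

Check conditions for normal approximation:
  np̂ = 156 ≥ 10 ✓
  n(1-p̂) = 244 ≥ 10 ✓

The sample is large enough, so use a z-interval (normal approximation) for the proportion.

For 95% confidence, z* = 1.96 (from standard normal table)

Standard error: SE = √(p̂(1-p̂)/n) = √(0.390000×0.610000/400) = 0.02438750

Margin of error: E = z* × SE = 1.96 × 0.02438750 = 0.047799

Z-interval: p̂ ± E = 0.390000 ± 0.047799 = (0.342201, 0.437799)

Rounded to 4 decimal places:

(0.3422, 0.4378)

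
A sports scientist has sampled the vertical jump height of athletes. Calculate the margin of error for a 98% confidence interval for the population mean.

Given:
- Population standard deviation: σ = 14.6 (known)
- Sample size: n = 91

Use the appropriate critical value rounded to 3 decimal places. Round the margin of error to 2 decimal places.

The population standard deviation σ is known, so use the z-interval margin of error formula.

For 98% confidence, z* = 2.326 (from standard normal table)

Margin of error formula for z-interval: E = z* × σ/√n

E = 2.326 × 14.6/√91
  = 2.326 × 1.530496
  = 3.5599

Rounded to 2 decimal places:

3.56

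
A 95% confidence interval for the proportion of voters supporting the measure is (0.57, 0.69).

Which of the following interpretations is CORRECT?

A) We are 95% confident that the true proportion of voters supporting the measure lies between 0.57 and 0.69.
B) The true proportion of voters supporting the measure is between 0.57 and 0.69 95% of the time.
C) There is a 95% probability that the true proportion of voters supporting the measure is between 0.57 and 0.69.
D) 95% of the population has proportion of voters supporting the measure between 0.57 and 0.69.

A confidence interval represents our confidence in the procedure, not a probability statement about the parameter.

Key concept: If we repeated this sampling process many times and computed a 95% CI each time, about 95% of those intervals would contain the true population parameter.

For this specific interval (0.57, 0.69):
- Midpoint (point estimate): 0.63
- Margin of error: 0.06

The correct interpretation is the one stating confidence that the true parameter lies in the interval — option A.

A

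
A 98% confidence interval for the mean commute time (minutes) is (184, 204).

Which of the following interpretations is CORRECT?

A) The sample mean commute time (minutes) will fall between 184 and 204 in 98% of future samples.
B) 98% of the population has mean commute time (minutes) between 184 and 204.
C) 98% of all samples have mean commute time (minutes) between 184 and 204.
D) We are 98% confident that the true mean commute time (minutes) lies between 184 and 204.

A confidence interval represents our confidence in the procedure, not a probability statement about the parameter.

Key concept: If we repeated this sampling process many times and computed a 98% CI each time, about 98% of those intervals would contain the true population parameter.

For this specific interval (184, 204):
- Midpoint (point estimate): 194
- Margin of error: 10

The correct interpretation is the one stating confidence that the true parameter lies in the interval — option D.

D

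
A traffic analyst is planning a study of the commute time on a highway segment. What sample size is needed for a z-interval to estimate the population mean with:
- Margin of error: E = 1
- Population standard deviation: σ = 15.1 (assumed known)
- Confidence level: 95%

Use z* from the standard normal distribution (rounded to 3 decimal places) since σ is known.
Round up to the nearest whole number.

Using z* since population σ is known (z-interval formula).

For 95% confidence, z* = 1.96 (from standard normal table)

Sample size formula for z-interval: n = (z*σ/E)²

n = (1.96 × 15.1 / 1)²
  = (29.596000)²
  = 875.9232

Round up to the nearest whole number: n = 876

876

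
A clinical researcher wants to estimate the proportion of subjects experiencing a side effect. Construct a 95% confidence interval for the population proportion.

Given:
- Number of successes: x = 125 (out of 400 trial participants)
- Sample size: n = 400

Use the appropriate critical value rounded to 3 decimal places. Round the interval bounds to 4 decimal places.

Sample proportion: p̂ = 125/400 = 0.312500

Check conditions for normal approximation:
  np̂ = 125 ≥ 10 ✓
  n(1-p̂) = 275 ≥ 10 ✓

The sample is large enough, so use a z-interval (normal approximation) for the proportion.

For 95% confidence, z* = 1.96 (from standard normal table)

Standard error: SE = √(p̂(1-p̂)/n) = √(0.312500×0.687500/400) = 0.02317562

Margin of error: E = z* × SE = 1.96 × 0.02317562 = 0.045424

Z-interval: p̂ ± E = 0.312500 ± 0.045424 = (0.267076, 0.357924)

Rounded to 4 decimal places:

(0.2671, 0.3579)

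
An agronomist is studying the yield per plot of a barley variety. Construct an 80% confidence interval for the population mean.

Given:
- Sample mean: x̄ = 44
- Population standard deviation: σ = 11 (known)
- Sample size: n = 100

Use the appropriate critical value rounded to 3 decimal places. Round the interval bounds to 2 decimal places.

The population standard deviation σ is known, so use a z-interval (standard normal critical value).

For 80% confidence, z* = 1.282 (from standard normal table)

Standard error: SE = σ/√n = 11/√100 = 1.100000

Margin of error: E = z* × SE = 1.282 × 1.100000 = 1.4102

Z-interval: x̄ ± E = 44 ± 1.4102 = (42.5898, 45.4102)

Rounded to 2 decimal places:

(42.59, 45.41)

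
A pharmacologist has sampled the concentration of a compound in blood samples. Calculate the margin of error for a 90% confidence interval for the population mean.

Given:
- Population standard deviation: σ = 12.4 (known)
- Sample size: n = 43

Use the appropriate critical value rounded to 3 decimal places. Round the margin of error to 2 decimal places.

The population standard deviation σ is known, so use the z-interval margin of error formula.

For 90% confidence, z* = 1.645 (from standard normal table)

Margin of error formula for z-interval: E = z* × σ/√n

E = 1.645 × 12.4/√43
  = 1.645 × 1.890982
  = 3.1107

Rounded to 2 decimal places:

3.11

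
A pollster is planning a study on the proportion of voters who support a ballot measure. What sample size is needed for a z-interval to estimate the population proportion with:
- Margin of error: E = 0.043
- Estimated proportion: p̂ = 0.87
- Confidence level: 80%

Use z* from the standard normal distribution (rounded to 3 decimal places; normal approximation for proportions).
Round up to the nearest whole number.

Using z* for proportion z-interval (normal approximation).

For 80% confidence, z* = 1.282 (from standard normal table)

Sample size formula for proportion z-interval: n = z*²p̂(1-p̂)/E²

n = 1.282² × 0.87 × 0.13 / 0.043²
  = 1.643524 × 0.1131 / 0.001849
  = 100.5314

Round up to the nearest whole number: n = 101

101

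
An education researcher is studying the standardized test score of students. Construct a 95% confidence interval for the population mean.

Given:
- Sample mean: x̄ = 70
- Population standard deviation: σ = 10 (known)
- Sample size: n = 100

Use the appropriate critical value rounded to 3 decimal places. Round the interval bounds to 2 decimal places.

The population standard deviation σ is known, so use a z-interval (standard normal critical value).

For 95% confidence, z* = 1.96 (from standard normal table)

Standard error: SE = σ/√n = 10/√100 = 1.000000

Margin of error: E = z* × SE = 1.96 × 1.000000 = 1.9600

Z-interval: x̄ ± E = 70 ± 1.9600 = (68.0400, 71.9600)

Rounded to 2 decimal places:

(68.04, 71.96)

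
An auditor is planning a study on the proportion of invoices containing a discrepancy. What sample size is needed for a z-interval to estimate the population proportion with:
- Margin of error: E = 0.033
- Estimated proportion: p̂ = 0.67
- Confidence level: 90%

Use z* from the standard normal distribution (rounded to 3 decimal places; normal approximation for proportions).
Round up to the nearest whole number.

Using z* for proportion z-interval (normal approximation).

For 90% confidence, z* = 1.645 (from standard normal table)

Sample size formula for proportion z-interval: n = z*²p̂(1-p̂)/E²

n = 1.645² × 0.67 × 0.33 / 0.033²
  = 2.706025 × 0.2211 / 0.001089
  = 549.4051

Round up to the nearest whole number: n = 550

550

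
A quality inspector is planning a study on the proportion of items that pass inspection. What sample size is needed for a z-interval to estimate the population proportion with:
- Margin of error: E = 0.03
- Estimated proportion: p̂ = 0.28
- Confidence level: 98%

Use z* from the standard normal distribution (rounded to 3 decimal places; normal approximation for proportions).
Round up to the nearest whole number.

Using z* for proportion z-interval (normal approximation).

For 98% confidence, z* = 2.326 (from standard normal table)

Sample size formula for proportion z-interval: n = z*²p̂(1-p̂)/E²

n = 2.326² × 0.28 × 0.72 / 0.03²
  = 5.410276 × 0.2016 / 0.0009
  = 1211.9018

Round up to the nearest whole number: n = 1212

1212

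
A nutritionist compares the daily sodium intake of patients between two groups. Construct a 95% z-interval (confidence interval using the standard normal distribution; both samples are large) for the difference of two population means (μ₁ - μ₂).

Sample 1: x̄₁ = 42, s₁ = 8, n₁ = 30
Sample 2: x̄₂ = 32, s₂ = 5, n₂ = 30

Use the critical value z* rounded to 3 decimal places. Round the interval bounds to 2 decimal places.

Both samples are large (n₁ = 30 ≥ 30, n₂ = 30 ≥ 30), so a z-interval for the difference of means applies.

Point estimate: x̄₁ - x̄₂ = 42 - 32 = 10

Standard error: SE = √(s₁²/n₁ + s₂²/n₂)
= √(8²/30 + 5²/30)
= √(2.133333 + 0.833333)
= 1.722401

For 95% confidence, z* = 1.96 (from standard normal table)
Margin of error: E = z* × SE = 1.96 × 1.722401 = 3.3759

Z-interval: (x̄₁ - x̄₂) ± E = 10 ± 3.3759 = (6.6241, 13.3759)

Rounded to 2 decimal places:

(6.62, 13.38)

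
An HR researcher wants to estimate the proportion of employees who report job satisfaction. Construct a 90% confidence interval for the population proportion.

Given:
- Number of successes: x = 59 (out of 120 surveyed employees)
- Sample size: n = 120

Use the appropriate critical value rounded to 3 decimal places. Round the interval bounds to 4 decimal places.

Sample proportion: p̂ = 59/120 = 0.491667

Check conditions for normal approximation:
  np̂ = 59 ≥ 10 ✓
  n(1-p̂) = 61 ≥ 10 ✓

The sample is large enough, so use a z-interval (normal approximation) for the proportion.

For 90% confidence, z* = 1.645 (from standard normal table)

Standard error: SE = √(p̂(1-p̂)/n) = √(0.491667×0.508333/120) = 0.04563721

Margin of error: E = z* × SE = 1.645 × 0.04563721 = 0.075073

Z-interval: p̂ ± E = 0.491667 ± 0.075073 = (0.416593, 0.566740)

Rounded to 4 decimal places:

(0.4166, 0.5667)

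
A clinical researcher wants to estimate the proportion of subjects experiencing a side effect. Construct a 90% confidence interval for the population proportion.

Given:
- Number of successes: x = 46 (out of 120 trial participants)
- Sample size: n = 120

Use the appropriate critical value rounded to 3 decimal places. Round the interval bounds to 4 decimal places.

Sample proportion: p̂ = 46/120 = 0.383333

Check conditions for normal approximation:
  np̂ = 46 ≥ 10 ✓
  n(1-p̂) = 74 ≥ 10 ✓

The sample is large enough, so use a z-interval (normal approximation) for the proportion.

For 90% confidence, z* = 1.645 (from standard normal table)

Standard error: SE = √(p̂(1-p̂)/n) = √(0.383333×0.616667/120) = 0.04438364

Margin of error: E = z* × SE = 1.645 × 0.04438364 = 0.073011

Z-interval: p̂ ± E = 0.383333 ± 0.073011 = (0.310322, 0.456344)

Rounded to 4 decimal places:

(0.3103, 0.4563)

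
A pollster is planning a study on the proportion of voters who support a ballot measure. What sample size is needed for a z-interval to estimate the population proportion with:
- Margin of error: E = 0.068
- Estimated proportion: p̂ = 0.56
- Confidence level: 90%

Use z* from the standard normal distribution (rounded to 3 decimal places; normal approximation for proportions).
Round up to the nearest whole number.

Using z* for proportion z-interval (normal approximation).

For 90% confidence, z* = 1.645 (from standard normal table)

Sample size formula for proportion z-interval: n = z*²p̂(1-p̂)/E²

n = 1.645² × 0.56 × 0.44 / 0.068²
  = 2.706025 × 0.2464 / 0.004624
  = 144.1965

Round up to the nearest whole number: n = 145

145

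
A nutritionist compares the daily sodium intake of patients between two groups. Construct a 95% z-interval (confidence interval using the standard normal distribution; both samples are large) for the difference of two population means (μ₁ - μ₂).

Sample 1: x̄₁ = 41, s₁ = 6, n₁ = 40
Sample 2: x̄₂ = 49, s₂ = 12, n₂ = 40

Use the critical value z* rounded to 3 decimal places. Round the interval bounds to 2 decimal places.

Both samples are large (n₁ = 40 ≥ 30, n₂ = 40 ≥ 30), so a z-interval for the difference of means applies.

Point estimate: x̄₁ - x̄₂ = 41 - 49 = -8

Standard error: SE = √(s₁²/n₁ + s₂²/n₂)
= √(6²/40 + 12²/40)
= √(0.900000 + 3.600000)
= 2.121320

For 95% confidence, z* = 1.96 (from standard normal table)
Margin of error: E = z* × SE = 1.96 × 2.121320 = 4.1578

Z-interval: (x̄₁ - x̄₂) ± E = -8 ± 4.1578 = (-12.1578, -3.8422)

Rounded to 2 decimal places:

(-12.16, -3.84)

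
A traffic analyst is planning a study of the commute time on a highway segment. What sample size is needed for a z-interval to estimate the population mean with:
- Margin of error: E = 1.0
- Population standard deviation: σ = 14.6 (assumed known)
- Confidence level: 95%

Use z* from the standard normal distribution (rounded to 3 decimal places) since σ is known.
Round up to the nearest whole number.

Using z* since population σ is known (z-interval formula).

For 95% confidence, z* = 1.96 (from standard normal table)

Sample size formula for z-interval: n = (z*σ/E)²

n = (1.96 × 14.6 / 1.0)²
  = (28.616000)²
  = 818.8755

Round up to the nearest whole number: n = 819

819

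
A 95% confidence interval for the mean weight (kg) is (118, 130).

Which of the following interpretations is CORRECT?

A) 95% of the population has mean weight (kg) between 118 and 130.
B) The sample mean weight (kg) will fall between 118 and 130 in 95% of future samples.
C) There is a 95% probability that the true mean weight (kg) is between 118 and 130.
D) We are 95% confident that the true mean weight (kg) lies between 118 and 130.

A confidence interval represents our confidence in the procedure, not a probability statement about the parameter.

Key concept: If we repeated this sampling process many times and computed a 95% CI each time, about 95% of those intervals would contain the true population parameter.

For this specific interval (118, 130):
- Midpoint (point estimate): 124
- Margin of error: 6

The correct interpretation is the one stating confidence that the true parameter lies in the interval — option D.

D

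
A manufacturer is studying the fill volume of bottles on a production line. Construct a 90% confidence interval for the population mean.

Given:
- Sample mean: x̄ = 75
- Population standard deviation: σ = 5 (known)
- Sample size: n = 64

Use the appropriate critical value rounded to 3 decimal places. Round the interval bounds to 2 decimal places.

The population standard deviation σ is known, so use a z-interval (standard normal critical value).

For 90% confidence, z* = 1.645 (from standard normal table)

Standard error: SE = σ/√n = 5/√64 = 0.625000

Margin of error: E = z* × SE = 1.645 × 0.625000 = 1.0281

Z-interval: x̄ ± E = 75 ± 1.0281 = (73.9719, 76.0281)

Rounded to 2 decimal places:

(73.97, 76.03)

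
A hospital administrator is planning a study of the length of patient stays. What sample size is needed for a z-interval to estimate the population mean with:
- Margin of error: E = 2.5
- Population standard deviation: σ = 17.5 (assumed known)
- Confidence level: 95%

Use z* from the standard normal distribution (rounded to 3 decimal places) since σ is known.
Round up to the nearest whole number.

Using z* since population σ is known (z-interval formula).

For 95% confidence, z* = 1.96 (from standard normal table)

Sample size formula for z-interval: n = (z*σ/E)²

n = (1.96 × 17.5 / 2.5)²
  = (13.720000)²
  = 188.2384

Round up to the nearest whole number: n = 189

189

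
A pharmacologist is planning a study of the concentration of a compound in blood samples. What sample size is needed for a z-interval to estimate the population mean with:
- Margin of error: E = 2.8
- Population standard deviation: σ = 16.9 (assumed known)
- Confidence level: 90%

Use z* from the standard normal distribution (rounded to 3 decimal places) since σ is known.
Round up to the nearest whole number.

Using z* since population σ is known (z-interval formula).

For 90% confidence, z* = 1.645 (from standard normal table)

Sample size formula for z-interval: n = (z*σ/E)²

n = (1.645 × 16.9 / 2.8)²
  = (9.928750)²
  = 98.5801

Round up to the nearest whole number: n = 99

99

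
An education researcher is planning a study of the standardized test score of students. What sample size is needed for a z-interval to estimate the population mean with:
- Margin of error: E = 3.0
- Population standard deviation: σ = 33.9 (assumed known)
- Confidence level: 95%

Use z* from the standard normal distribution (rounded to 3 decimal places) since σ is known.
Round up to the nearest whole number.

Using z* since population σ is known (z-interval formula).

For 95% confidence, z* = 1.96 (from standard normal table)

Sample size formula for z-interval: n = (z*σ/E)²

n = (1.96 × 33.9 / 3.0)²
  = (22.148000)²
  = 490.5339

Round up to the nearest whole number: n = 491

491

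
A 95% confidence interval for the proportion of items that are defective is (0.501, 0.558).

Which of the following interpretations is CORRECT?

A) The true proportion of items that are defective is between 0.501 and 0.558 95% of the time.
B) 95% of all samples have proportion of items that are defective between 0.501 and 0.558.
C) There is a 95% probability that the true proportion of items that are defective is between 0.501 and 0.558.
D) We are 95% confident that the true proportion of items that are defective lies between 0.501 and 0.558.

A confidence interval represents our confidence in the procedure, not a probability statement about the parameter.

Key concept: If we repeated this sampling process many times and computed a 95% CI each time, about 95% of those intervals would contain the true population parameter.

For this specific interval (0.501, 0.558):
- Midpoint (point estimate): 0.5295
- Margin of error: 0.0285

The correct interpretation is the one stating confidence that the true parameter lies in the interval — option D.

D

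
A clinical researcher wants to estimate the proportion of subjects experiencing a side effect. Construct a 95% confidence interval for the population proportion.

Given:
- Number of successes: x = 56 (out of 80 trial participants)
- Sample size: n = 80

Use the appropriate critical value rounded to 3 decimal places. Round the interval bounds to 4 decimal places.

Sample proportion: p̂ = 56/80 = 0.700000

Check conditions for normal approximation:
  np̂ = 56 ≥ 10 ✓
  n(1-p̂) = 24 ≥ 10 ✓

The sample is large enough, so use a z-interval (normal approximation) for the proportion.

For 95% confidence, z* = 1.96 (from standard normal table)

Standard error: SE = √(p̂(1-p̂)/n) = √(0.700000×0.300000/80) = 0.05123475

Margin of error: E = z* × SE = 1.96 × 0.05123475 = 0.100420

Z-interval: p̂ ± E = 0.700000 ± 0.100420 = (0.599580, 0.800420)

Rounded to 4 decimal places:

(0.5996, 0.8004)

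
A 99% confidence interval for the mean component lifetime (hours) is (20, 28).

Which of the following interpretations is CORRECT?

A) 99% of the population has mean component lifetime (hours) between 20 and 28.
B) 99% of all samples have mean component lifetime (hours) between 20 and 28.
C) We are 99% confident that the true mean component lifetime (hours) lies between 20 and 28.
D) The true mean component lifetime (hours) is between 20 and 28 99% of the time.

A confidence interval represents our confidence in the procedure, not a probability statement about the parameter.

Key concept: If we repeated this sampling process many times and computed a 99% CI each time, about 99% of those intervals would contain the true population parameter.

For this specific interval (20, 28):
- Midpoint (point estimate): 24
- Margin of error: 4

The correct interpretation is the one stating confidence that the true parameter lies in the interval — option C.

C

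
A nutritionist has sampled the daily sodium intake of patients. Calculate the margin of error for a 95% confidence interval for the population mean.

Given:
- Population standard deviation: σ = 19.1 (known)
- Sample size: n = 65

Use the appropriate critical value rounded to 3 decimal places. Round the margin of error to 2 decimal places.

The population standard deviation σ is known, so use the z-interval margin of error formula.

For 95% confidence, z* = 1.96 (from standard normal table)

Margin of error formula for z-interval: E = z* × σ/√n

E = 1.96 × 19.1/√65
  = 1.96 × 2.369063
  = 4.6434

Rounded to 2 decimal places:

4.64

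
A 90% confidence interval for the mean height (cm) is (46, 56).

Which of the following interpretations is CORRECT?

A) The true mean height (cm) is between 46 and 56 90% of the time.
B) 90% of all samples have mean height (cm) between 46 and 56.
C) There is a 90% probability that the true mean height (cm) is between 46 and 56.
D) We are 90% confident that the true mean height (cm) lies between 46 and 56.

A confidence interval represents our confidence in the procedure, not a probability statement about the parameter.

Key concept: If we repeated this sampling process many times and computed a 90% CI each time, about 90% of those intervals would contain the true population parameter.

For this specific interval (46, 56):
- Midpoint (point estimate): 51
- Margin of error: 5

The correct interpretation is the one stating confidence that the true parameter lies in the interval — option D.

D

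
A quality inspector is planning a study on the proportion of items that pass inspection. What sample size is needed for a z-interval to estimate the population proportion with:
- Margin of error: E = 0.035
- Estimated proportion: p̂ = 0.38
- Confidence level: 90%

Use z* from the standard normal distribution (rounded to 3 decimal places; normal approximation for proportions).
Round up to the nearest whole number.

Using z* for proportion z-interval (normal approximation).

For 90% confidence, z* = 1.645 (from standard normal table)

Sample size formula for proportion z-interval: n = z*²p̂(1-p̂)/E²

n = 1.645² × 0.38 × 0.62 / 0.035²
  = 2.706025 × 0.2356 / 0.001225
  = 520.4404

Round up to the nearest whole number: n = 521

521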